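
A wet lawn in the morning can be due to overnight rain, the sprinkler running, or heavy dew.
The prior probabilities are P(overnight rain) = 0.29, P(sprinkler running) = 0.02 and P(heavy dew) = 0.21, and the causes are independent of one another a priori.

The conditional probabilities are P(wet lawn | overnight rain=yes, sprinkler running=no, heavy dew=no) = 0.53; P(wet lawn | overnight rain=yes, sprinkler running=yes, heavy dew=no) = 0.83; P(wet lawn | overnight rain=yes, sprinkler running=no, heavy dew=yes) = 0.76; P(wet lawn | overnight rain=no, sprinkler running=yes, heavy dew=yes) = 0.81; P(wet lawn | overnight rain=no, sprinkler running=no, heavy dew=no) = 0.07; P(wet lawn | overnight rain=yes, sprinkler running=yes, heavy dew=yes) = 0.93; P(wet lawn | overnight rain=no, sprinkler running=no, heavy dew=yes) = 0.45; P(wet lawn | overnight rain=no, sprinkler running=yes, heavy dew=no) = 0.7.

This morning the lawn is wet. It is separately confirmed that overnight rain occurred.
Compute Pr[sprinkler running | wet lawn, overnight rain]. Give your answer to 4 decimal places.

Pr[sprinkler running | wet lawn, overnight rain] ≈ 0.0292

For the numerator, keep only sprinkler running=true terms: 0.013114 + 0.003906 = 0.017020
Normalizer over all consistent configurations: 0.53·0.98·0.79 + 0.76·0.98·0.21 + 0.83·0.02·0.79 + 0.93·0.02·0.21 = 0.583754
Posterior = 0.017020 / 0.583754 ≈ 0.0292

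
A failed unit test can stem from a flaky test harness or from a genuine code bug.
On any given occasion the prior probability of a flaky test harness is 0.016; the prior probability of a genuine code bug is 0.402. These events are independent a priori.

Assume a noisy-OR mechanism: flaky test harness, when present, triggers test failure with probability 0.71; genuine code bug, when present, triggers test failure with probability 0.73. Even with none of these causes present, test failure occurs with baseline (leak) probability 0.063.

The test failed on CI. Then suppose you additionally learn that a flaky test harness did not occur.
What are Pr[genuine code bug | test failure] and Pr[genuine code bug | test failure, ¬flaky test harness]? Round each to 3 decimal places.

Under noisy-OR, P(test failure | causes) = 1 − (1−0.063)·∏(1−qᵢ) over the active causes.
By total probability over the 4 (flaky test harness, genuine code bug) configurations:
  P(test failure) = 0.063×0.984×0.598 + 0.74701×0.984×0.402 + 0.72827×0.016×0.598 + 0.926633×0.016×0.402
        = 0.037071 + 0.295493 + 0.006968 + 0.005960 = 0.345492
Keeping only the genuine code bug-present terms gives 0.301453, so
  P(genuine code bug | test failure) = 0.301453 / 0.345492 ≈ 0.873

With the extra evidence:
Enumerate both values of genuine code bug and weight by the priors:
  P(test failure | ¬flaky test harness) = 0.063×0.598 + 0.74701×0.402
        = 0.037674 + 0.300298 = 0.337972
Keeping only the genuine code bug-present terms gives 0.300298, so
  P(genuine code bug | test failure, ¬flaky test harness) = 0.300298 / 0.337972 ≈ 0.889
With flaky test harness excluded, genuine code bug must carry more of the explanatory weight for the test failure.

Pr[genuine code bug | test failure] ≈ 0.873; Pr[genuine code bug | test failure, ¬flaky test harness] ≈ 0.889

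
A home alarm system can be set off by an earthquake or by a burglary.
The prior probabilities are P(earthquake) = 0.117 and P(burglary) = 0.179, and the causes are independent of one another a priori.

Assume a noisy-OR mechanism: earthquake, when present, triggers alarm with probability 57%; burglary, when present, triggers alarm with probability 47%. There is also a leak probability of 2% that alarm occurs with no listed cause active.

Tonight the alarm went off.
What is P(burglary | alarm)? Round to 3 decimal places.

P(burglary | alarm) ≈ 0.568

Under noisy-OR, P(alarm | causes) = 1 − (1−0.02)·∏(1−qᵢ) over the active causes.
Weight on burglary=true, given the evidence: 0.075962 + 0.016266 = 0.092228
The normalizing constant is 0.02*0.883*0.821 + 0.4806*0.883*0.179 + 0.5786*0.117*0.821 + 0.776658*0.117*0.179 = 0.162306
P(burglary | alarm) = 0.092228/0.162306 ≈ 0.568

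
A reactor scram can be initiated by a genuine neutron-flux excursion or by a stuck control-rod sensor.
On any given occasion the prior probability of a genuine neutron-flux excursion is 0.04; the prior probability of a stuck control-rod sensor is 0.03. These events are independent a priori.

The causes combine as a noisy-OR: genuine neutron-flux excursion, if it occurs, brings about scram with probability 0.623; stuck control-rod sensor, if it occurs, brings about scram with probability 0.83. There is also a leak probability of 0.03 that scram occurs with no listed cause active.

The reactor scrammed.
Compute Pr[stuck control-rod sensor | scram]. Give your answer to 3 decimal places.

Under noisy-OR, P(scram | causes) = 1 − (1−0.03)·∏(1−qᵢ) over the active causes.
Weight on stuck control-rod sensor=true, given the evidence: 0.024051 + 0.001125 = 0.025176
Denominator P(scram): 0.03×0.96×0.97 + 0.8351×0.96×0.03 + 0.63431×0.04×0.97 + 0.937833×0.04×0.03 = 0.077723
Posterior = 0.025176 / 0.077723 ≈ 0.324

Pr[stuck control-rod sensor | scram] ≈ 0.324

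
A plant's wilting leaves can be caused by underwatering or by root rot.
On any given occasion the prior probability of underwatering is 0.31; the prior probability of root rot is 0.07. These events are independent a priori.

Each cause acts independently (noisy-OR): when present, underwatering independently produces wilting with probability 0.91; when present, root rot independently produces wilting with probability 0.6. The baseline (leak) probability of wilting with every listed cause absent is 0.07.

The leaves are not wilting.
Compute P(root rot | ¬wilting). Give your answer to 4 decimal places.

P(root rot | ¬wilting) ≈ 0.0292

Under noisy-OR, P(wilting | causes) = 1 − (1−0.07)·∏(1−qᵢ) over the active causes.
P(¬wilting) = 0.93·0.69·0.93 + 0.372·0.69·0.07 + 0.0837·0.31·0.93 + 0.03348·0.31·0.07 = 0.596781 + 0.017968 + 0.024131 + 0.000727 = 0.639607
Restricting to configurations with root rot present: 0.017968 + 0.000727 = 0.018695.
P(root rot | ¬wilting) = 0.018695 / 0.639607 ≈ 0.0292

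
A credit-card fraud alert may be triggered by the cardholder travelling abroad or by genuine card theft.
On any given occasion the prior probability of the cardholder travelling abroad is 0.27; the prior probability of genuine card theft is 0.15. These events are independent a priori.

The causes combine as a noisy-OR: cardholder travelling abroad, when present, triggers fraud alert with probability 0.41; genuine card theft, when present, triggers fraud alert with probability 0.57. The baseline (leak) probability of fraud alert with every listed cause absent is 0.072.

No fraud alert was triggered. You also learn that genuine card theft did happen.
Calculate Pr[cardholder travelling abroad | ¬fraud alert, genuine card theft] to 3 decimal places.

Under noisy-OR, P(fraud alert | causes) = 1 − (1−0.072)·∏(1−qᵢ) over the active causes.
Weight on cardholder travelling abroad=true, given the evidence: 0.235434×0.27 = 0.063567
The normalizing constant is 0.39904×0.73 + 0.235434×0.27 = 0.354866
P(cardholder travelling abroad | ¬fraud alert, genuine card theft) = 0.063567/0.354866 ≈ 0.179

Pr[cardholder travelling abroad | ¬fraud alert, genuine card theft] ≈ 0.179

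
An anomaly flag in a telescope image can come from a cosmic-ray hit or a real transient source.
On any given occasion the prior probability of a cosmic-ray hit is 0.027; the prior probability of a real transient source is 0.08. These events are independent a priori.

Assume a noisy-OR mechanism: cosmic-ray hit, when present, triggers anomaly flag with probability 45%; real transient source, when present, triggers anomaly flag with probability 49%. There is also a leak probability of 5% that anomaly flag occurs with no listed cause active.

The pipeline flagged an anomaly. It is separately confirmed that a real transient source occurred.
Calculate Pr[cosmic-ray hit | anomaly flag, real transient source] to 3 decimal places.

Under noisy-OR, P(anomaly flag | causes) = 1 − (1−0.05)·∏(1−qᵢ) over the active causes.
Enumerate both values of cosmic-ray hit and weight by the priors:
  P(anomaly flag | real transient source) = 0.5155*0.973 + 0.733525*0.027
        = 0.501581 + 0.019805 = 0.521386
The terms with cosmic-ray hit present sum to 0.019805, so
  P(cosmic-ray hit | anomaly flag, real transient source) = 0.019805 / 0.521386 ≈ 0.038

Pr[cosmic-ray hit | anomaly flag, real transient source] ≈ 0.038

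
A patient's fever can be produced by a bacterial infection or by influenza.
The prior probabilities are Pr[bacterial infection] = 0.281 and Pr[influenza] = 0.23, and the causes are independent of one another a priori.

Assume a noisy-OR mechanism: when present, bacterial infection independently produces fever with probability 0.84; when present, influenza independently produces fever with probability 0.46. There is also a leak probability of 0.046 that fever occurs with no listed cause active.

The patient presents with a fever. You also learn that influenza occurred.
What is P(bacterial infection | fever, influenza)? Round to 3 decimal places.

P(bacterial infection | fever, influenza) ≈ 0.425

Under noisy-OR, P(fever | causes) = 1 − (1−0.046)·∏(1−qᵢ) over the active causes.
P(fever | influenza) = 0.48484×0.719 + 0.917574×0.281 = 0.348600 + 0.257838 = 0.606438
Of this, 0.257838 comes from 0.917574×0.281 (the bacterial infection=true cases).
So P(bacterial infection | fever, influenza) = 0.257838/0.606438 ≈ 0.425.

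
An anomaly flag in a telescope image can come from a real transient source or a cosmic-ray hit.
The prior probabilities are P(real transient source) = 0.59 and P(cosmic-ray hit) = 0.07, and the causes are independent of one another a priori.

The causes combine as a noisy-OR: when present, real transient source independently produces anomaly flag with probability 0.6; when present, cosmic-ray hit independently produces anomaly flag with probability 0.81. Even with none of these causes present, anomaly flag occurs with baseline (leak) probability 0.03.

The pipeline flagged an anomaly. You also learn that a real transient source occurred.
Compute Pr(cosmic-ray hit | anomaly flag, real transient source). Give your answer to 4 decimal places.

Pr(cosmic-ray hit | anomaly flag, real transient source) ≈ 0.1023

Under noisy-OR, P(anomaly flag | causes) = 1 − (1−0.03)·∏(1−qᵢ) over the active causes.
P(anomaly flag | real transient source) = 0.612·0.93 + 0.92628·0.07 = 0.569160 + 0.064840 = 0.634000
Restricting to configurations with cosmic-ray hit present: 0.92628·0.07 = 0.064840.
P(cosmic-ray hit | anomaly flag, real transient source) = 0.064840 / 0.634000 ≈ 0.1023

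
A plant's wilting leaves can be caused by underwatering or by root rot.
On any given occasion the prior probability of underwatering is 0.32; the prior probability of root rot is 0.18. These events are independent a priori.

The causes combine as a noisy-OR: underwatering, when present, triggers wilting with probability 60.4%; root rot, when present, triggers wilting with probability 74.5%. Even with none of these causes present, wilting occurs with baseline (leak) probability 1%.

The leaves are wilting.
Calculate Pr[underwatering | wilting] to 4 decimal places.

Pr[underwatering | wilting] ≈ 0.6853

Under noisy-OR, P(wilting | causes) = 1 − (1−0.01)·∏(1−qᵢ) over the active causes.
Enumerate the 4 (underwatering, root rot) configurations and weight by the priors:
  P(wilting) = 0.01*0.68*0.82 + 0.74755*0.68*0.18 + 0.60796*0.32*0.82 + 0.90003*0.32*0.18
        = 0.005576 + 0.091500 + 0.159529 + 0.051842 = 0.308447
Configurations with underwatering contribute 0.211371, so
  P(underwatering | wilting) = 0.211371 / 0.308447 ≈ 0.6853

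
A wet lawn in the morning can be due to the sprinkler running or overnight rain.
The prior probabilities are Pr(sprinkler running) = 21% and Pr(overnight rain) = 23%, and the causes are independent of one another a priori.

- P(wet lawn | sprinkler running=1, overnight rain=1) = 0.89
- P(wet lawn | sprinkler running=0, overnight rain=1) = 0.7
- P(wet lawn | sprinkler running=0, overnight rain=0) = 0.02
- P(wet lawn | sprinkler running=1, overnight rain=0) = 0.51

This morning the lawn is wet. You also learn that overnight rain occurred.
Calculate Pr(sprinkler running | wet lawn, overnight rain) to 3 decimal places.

Pr(sprinkler running | wet lawn, overnight rain) ≈ 0.253

Enumerate both values of sprinkler running and weight by the priors:
  P(wet lawn | overnight rain) = 0.7×0.79 + 0.89×0.21
        = 0.553000 + 0.186900 = 0.739900
The terms with sprinkler running present sum to 0.186900, so
  P(sprinkler running | wet lawn, overnight rain) = 0.186900 / 0.739900 ≈ 0.253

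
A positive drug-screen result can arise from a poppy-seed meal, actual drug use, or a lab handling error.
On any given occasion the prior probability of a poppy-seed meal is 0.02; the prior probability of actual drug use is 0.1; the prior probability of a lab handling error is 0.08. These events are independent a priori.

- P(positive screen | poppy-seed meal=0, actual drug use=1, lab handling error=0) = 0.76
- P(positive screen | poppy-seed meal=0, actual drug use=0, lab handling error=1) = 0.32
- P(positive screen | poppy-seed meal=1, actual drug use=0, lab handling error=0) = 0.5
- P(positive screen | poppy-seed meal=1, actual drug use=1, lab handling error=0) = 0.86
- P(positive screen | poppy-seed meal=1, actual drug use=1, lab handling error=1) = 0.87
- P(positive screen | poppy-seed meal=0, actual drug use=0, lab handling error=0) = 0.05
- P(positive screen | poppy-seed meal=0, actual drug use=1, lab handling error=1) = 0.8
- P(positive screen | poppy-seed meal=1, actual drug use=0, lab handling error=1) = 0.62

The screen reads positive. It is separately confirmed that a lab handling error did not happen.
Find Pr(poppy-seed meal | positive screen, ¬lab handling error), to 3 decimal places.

Sum P(positive screen|·) weighted by the priors over the 4 (poppy-seed meal, actual drug use) configurations:
  P(positive screen | ¬lab handling error) = 0.05*0.98*0.9 + 0.76*0.98*0.1 + 0.5*0.02*0.9 + 0.86*0.02*0.1
        = 0.044100 + 0.074480 + 0.009000 + 0.001720 = 0.129300
Configurations with poppy-seed meal contribute 0.010720, so
  P(poppy-seed meal | positive screen, ¬lab handling error) = 0.010720 / 0.129300 ≈ 0.083

Pr(poppy-seed meal | positive screen, ¬lab handling error) ≈ 0.083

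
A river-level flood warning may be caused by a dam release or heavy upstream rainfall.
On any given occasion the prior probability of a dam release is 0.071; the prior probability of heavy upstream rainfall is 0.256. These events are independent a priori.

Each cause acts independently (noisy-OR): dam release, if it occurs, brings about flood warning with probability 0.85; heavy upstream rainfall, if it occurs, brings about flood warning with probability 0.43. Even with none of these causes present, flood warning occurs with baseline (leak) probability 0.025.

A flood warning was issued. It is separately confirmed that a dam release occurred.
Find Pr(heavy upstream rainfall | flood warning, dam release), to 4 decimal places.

Pr(heavy upstream rainfall | flood warning, dam release) ≈ 0.2698

Under noisy-OR, P(flood warning | causes) = 1 − (1−0.025)·∏(1−qᵢ) over the active causes.
P(flood warning | dam release) = 0.85375·0.744 + 0.916637·0.256 = 0.635190 + 0.234659 = 0.869849
Restricting to configurations with heavy upstream rainfall present: 0.916637·0.256 = 0.234659.
So P(heavy upstream rainfall | flood warning, dam release) = 0.234659/0.869849 ≈ 0.2698.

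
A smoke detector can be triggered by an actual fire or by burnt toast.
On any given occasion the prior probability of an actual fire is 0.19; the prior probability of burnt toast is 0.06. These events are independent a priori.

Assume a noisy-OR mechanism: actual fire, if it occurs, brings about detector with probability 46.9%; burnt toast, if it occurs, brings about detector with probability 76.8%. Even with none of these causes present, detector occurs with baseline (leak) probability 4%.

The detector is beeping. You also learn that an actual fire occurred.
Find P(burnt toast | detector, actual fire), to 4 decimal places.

P(burnt toast | detector, actual fire) ≈ 0.1030

Under noisy-OR, P(detector | causes) = 1 − (1−0.04)·∏(1−qᵢ) over the active causes.
Weight on burnt toast=true, given the evidence: 0.881736*0.06 = 0.052904
Normalizer over all consistent configurations: 0.49024*0.94 + 0.881736*0.06 = 0.513730
P(burnt toast | detector, actual fire) = 0.052904/0.513730 ≈ 0.1030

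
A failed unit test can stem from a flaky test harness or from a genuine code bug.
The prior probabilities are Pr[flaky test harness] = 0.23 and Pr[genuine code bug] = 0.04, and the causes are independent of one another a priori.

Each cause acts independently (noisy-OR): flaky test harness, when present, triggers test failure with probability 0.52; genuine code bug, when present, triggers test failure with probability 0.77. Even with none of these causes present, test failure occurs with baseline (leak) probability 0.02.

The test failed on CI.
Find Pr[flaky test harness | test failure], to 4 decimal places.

Pr[flaky test harness | test failure] ≈ 0.7641

Under noisy-OR, P(test failure | causes) = 1 − (1−0.02)·∏(1−qᵢ) over the active causes.
P(test failure) = 0.02·0.77·0.96 + 0.7746·0.77·0.04 + 0.5296·0.23·0.96 + 0.891808·0.23·0.04 = 0.014784 + 0.023858 + 0.116936 + 0.008205 = 0.163783
Of this, 0.125141 comes from 0.116936 + 0.008205 (the flaky test harness=true cases).
Hence the posterior is 0.125141/0.163783 ≈ 0.7641.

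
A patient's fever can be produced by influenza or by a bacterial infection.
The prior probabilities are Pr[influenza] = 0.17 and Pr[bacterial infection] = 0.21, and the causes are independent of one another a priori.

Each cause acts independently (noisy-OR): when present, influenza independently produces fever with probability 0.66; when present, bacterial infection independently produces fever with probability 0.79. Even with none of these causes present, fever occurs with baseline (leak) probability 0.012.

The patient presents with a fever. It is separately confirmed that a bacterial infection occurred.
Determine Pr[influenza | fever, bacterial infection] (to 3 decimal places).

Pr[influenza | fever, bacterial infection] ≈ 0.194

Under noisy-OR, P(fever | causes) = 1 − (1−0.012)·∏(1−qᵢ) over the active causes.
Numerator (weight on configurations with influenza): 0.929457*0.17 = 0.158008
Normalizer over all consistent configurations: 0.79252*0.83 + 0.929457*0.17 = 0.815800
P(influenza | fever, bacterial infection) = 0.158008/0.815800 ≈ 0.194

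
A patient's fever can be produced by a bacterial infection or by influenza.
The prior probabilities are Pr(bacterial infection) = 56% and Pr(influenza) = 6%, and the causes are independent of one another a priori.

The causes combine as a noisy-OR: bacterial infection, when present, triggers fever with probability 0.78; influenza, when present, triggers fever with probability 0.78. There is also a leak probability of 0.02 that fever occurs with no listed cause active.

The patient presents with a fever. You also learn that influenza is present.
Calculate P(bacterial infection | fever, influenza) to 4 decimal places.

P(bacterial infection | fever, influenza) ≈ 0.6072

Under noisy-OR, P(fever | causes) = 1 − (1−0.02)·∏(1−qᵢ) over the active causes.
For the numerator, keep only bacterial infection=true terms: 0.952568×0.56 = 0.533438
The normalizing constant is 0.7844×0.44 + 0.952568×0.56 = 0.878574
P(bacterial infection | fever, influenza) = 0.533438/0.878574 ≈ 0.6072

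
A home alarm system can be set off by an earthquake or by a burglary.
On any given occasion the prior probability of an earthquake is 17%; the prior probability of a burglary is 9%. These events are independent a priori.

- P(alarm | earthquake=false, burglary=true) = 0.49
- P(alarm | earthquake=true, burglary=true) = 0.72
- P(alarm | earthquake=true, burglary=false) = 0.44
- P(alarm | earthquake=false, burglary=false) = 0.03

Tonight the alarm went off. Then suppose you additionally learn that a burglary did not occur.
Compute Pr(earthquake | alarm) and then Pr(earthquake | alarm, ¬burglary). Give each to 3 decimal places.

Numerator (weight on configurations with earthquake): 0.068068 + 0.011016 = 0.079084
The normalizing constant is 0.03×0.83×0.91 + 0.49×0.83×0.09 + 0.44×0.17×0.91 + 0.72×0.17×0.09 = 0.138346
Posterior = 0.079084 / 0.138346 ≈ 0.572

Now also conditioning on burglary≠true:
Numerator (weight on configurations with earthquake): 0.44*0.17 = 0.074800
Normalizer over all consistent configurations: 0.03*0.83 + 0.44*0.17 = 0.099700
Posterior = 0.074800 / 0.099700 ≈ 0.750
Ruling out burglary raises the posterior on earthquake — the flip side of explaining away.

Pr(earthquake | alarm) ≈ 0.572; Pr(earthquake | alarm, ¬burglary) ≈ 0.750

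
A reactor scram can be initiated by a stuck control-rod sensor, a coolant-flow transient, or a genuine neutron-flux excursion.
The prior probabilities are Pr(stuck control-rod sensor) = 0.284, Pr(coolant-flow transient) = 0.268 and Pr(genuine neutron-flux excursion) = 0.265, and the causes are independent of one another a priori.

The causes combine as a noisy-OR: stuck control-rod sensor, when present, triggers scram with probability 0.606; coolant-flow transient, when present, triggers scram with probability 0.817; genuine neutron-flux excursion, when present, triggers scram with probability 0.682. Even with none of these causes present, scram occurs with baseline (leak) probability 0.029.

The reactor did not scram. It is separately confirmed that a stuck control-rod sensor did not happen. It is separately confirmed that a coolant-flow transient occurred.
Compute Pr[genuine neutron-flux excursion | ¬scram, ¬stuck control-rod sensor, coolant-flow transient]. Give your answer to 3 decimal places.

Under noisy-OR, P(scram | causes) = 1 − (1−0.029)·∏(1−qᵢ) over the active causes.
By total probability over both values of genuine neutron-flux excursion:
  P(¬scram | ¬stuck control-rod sensor, coolant-flow transient) = 0.177693·0.735 + 0.056506·0.265
        = 0.130604 + 0.014974 = 0.145578
Configurations with genuine neutron-flux excursion contribute 0.014974, so
  P(genuine neutron-flux excursion | ¬scram, ¬stuck control-rod sensor, coolant-flow transient) = 0.014974 / 0.145578 ≈ 0.103

Pr[genuine neutron-flux excursion | ¬scram, ¬stuck control-rod sensor, coolant-flow transient] ≈ 0.103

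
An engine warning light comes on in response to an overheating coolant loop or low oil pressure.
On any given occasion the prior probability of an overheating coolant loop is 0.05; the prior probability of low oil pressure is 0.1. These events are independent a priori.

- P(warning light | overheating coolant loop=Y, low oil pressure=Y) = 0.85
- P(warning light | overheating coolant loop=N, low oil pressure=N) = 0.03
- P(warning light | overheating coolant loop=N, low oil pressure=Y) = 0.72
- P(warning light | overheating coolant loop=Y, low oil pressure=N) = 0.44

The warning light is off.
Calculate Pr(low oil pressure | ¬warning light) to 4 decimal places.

Numerator (weight on configurations with low oil pressure): 0.026600 + 0.000750 = 0.027350
The normalizing constant is 0.97·0.95·0.9 + 0.28·0.95·0.1 + 0.56·0.05·0.9 + 0.15·0.05·0.1 = 0.881900
Posterior = 0.027350 / 0.881900 ≈ 0.0310

Pr(low oil pressure | ¬warning light) ≈ 0.0310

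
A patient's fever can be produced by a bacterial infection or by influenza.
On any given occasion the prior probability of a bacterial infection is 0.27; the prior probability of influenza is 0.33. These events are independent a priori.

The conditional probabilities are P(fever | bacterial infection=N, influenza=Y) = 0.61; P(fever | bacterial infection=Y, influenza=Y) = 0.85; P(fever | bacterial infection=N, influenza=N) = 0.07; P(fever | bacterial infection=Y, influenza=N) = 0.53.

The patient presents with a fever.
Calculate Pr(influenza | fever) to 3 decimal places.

Enumerate the 4 (bacterial infection, influenza) configurations and weight by the priors:
  P(fever) = 0.07·0.73·0.67 + 0.61·0.73·0.33 + 0.53·0.27·0.67 + 0.85·0.27·0.33
        = 0.034237 + 0.146949 + 0.095877 + 0.075735 = 0.352798
Keeping only the influenza-present terms gives 0.222684, so
  P(influenza | fever) = 0.222684 / 0.352798 ≈ 0.631

Pr(influenza | fever) ≈ 0.631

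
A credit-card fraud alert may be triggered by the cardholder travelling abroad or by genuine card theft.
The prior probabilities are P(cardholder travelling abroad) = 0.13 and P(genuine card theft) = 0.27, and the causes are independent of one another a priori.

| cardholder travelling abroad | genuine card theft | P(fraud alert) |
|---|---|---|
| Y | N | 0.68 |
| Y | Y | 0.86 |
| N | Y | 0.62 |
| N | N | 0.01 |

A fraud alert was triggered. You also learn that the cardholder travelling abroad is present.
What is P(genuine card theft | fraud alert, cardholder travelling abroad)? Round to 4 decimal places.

Numerator (weight on configurations with genuine card theft): 0.86×0.27 = 0.232200
Normalizer over all consistent configurations: 0.68×0.73 + 0.86×0.27 = 0.728600
P(genuine card theft | fraud alert, cardholder travelling abroad) = 0.232200/0.728600 ≈ 0.3187

P(genuine card theft | fraud alert, cardholder travelling abroad) ≈ 0.3187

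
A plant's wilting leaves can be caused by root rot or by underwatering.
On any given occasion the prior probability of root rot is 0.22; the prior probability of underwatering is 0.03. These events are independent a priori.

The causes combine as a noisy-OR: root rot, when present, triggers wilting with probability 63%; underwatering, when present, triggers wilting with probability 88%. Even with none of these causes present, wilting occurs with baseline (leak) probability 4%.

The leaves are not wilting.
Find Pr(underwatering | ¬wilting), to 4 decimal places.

Pr(underwatering | ¬wilting) ≈ 0.0037

Under noisy-OR, P(wilting | causes) = 1 − (1−0.04)·∏(1−qᵢ) over the active causes.
Numerator (weight on configurations with underwatering): 0.002696 + 0.000281 = 0.002977
Normalizer over all consistent configurations: 0.96·0.78·0.97 + 0.1152·0.78·0.03 + 0.3552·0.22·0.97 + 0.042624·0.22·0.03 = 0.805113
P(underwatering | ¬wilting) = 0.002977/0.805113 ≈ 0.0037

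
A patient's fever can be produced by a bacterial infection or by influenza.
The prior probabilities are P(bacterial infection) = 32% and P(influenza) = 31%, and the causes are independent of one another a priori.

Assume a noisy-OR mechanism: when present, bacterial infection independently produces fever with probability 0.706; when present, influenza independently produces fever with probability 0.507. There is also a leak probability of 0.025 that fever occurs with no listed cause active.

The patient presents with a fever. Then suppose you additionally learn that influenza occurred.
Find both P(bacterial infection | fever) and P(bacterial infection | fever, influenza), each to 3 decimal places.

Under noisy-OR, P(fever | causes) = 1 − (1−0.025)·∏(1−qᵢ) over the active causes.
Weight on bacterial infection=true, given the evidence: 0.157508 + 0.085181 = 0.242689
Normalizer over all consistent configurations: 0.025·0.68·0.69 + 0.519325·0.68·0.31 + 0.71335·0.32·0.69 + 0.858682·0.32·0.31 = 0.363893
Posterior = 0.242689 / 0.363893 ≈ 0.667

Now also conditioning on influenza=true:
P(fever | influenza) = 0.519325·0.68 + 0.858682·0.32 = 0.353141 + 0.274778 = 0.627919
Of this, 0.274778 comes from 0.858682·0.32 (the bacterial infection=true cases).
Hence the posterior is 0.274778/0.627919 ≈ 0.438.

P(bacterial infection | fever) ≈ 0.667; P(bacterial infection | fever, influenza) ≈ 0.438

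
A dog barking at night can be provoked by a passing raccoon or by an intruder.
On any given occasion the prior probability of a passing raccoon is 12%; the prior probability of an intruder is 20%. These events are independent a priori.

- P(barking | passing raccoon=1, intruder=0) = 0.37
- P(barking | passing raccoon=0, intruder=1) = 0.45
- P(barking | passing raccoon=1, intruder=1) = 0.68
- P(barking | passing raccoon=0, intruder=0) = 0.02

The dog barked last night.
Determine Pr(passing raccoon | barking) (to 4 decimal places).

By total probability over the 4 (passing raccoon, intruder) configurations:
  P(barking) = 0.02*0.88*0.8 + 0.45*0.88*0.2 + 0.37*0.12*0.8 + 0.68*0.12*0.2
        = 0.014080 + 0.079200 + 0.035520 + 0.016320 = 0.145120
Keeping only the passing raccoon-present terms gives 0.051840, so
  P(passing raccoon | barking) = 0.051840 / 0.145120 ≈ 0.3572

Pr(passing raccoon | barking) ≈ 0.3572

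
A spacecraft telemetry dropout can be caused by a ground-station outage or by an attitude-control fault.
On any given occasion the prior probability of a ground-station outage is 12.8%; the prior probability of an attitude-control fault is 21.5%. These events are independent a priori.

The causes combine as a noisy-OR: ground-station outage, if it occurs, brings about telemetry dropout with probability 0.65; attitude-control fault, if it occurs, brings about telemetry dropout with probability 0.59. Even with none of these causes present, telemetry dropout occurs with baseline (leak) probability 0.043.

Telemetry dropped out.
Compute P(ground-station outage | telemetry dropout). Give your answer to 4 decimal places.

Under noisy-OR, P(telemetry dropout | causes) = 1 − (1−0.043)·∏(1−qᵢ) over the active causes.
By total probability over the 4 (ground-station outage, attitude-control fault) configurations:
  P(telemetry dropout) = 0.043*0.872*0.785 + 0.60763*0.872*0.215 + 0.66505*0.128*0.785 + 0.862671*0.128*0.215
        = 0.029434 + 0.113918 + 0.066824 + 0.023741 = 0.233917
Configurations with ground-station outage contribute 0.090565, so
  P(ground-station outage | telemetry dropout) = 0.090565 / 0.233917 ≈ 0.3872

P(ground-station outage | telemetry dropout) ≈ 0.3872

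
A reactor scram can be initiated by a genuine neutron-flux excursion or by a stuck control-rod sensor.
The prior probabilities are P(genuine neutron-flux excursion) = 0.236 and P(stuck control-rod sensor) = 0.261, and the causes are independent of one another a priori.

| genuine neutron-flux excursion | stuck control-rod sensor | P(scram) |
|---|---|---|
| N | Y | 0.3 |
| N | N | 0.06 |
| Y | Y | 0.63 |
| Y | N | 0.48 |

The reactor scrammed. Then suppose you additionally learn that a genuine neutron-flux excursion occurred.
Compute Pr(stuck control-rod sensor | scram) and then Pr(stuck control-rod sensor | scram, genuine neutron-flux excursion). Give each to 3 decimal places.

Enumerate the 4 (genuine neutron-flux excursion, stuck control-rod sensor) configurations and weight by the priors:
  P(scram) = 0.06×0.764×0.739 + 0.3×0.764×0.261 + 0.48×0.236×0.739 + 0.63×0.236×0.261
        = 0.033876 + 0.059821 + 0.083714 + 0.038805 = 0.216216
Keeping only the stuck control-rod sensor-present terms gives 0.098626, so
  P(stuck control-rod sensor | scram) = 0.098626 / 0.216216 ≈ 0.456

Now condition on the additional information:
Sum P(scram|·) weighted by the priors over both values of stuck control-rod sensor:
  P(scram | genuine neutron-flux excursion) = 0.48×0.739 + 0.63×0.261
        = 0.354720 + 0.164430 = 0.519150
The terms with stuck control-rod sensor present sum to 0.164430, so
  P(stuck control-rod sensor | scram, genuine neutron-flux excursion) = 0.164430 / 0.519150 ≈ 0.317
This is intercausal reasoning (explaining away): once genuine neutron-flux excursion accounts for the scram, stuck control-rod sensor becomes less likely.

Pr(stuck control-rod sensor | scram) ≈ 0.456; Pr(stuck control-rod sensor | scram, genuine neutron-flux excursion) ≈ 0.317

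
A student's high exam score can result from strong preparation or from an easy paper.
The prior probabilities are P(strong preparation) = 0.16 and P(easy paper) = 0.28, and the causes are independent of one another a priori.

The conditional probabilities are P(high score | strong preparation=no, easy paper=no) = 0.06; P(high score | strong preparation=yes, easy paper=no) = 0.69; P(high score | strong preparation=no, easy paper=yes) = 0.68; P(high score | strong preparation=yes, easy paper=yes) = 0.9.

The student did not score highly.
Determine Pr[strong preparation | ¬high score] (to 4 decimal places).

Pr[strong preparation | ¬high score] ≈ 0.0588

By total probability over the 4 (strong preparation, easy paper) configurations:
  P(¬high score) = 0.94*0.84*0.72 + 0.32*0.84*0.28 + 0.31*0.16*0.72 + 0.1*0.16*0.28
        = 0.568512 + 0.075264 + 0.035712 + 0.004480 = 0.683968
The terms with strong preparation present sum to 0.040192, so
  P(strong preparation | ¬high score) = 0.040192 / 0.683968 ≈ 0.0588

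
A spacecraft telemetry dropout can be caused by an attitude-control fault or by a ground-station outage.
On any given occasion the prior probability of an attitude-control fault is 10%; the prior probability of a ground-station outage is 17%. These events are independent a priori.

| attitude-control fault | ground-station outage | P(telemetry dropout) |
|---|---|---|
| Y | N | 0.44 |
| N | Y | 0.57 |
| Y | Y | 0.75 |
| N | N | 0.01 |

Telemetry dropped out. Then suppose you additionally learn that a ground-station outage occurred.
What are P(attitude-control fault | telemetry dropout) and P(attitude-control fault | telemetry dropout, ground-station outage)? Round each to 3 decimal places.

P(telemetry dropout) = 0.01·0.9·0.83 + 0.57·0.9·0.17 + 0.44·0.1·0.83 + 0.75·0.1·0.17 = 0.007470 + 0.087210 + 0.036520 + 0.012750 = 0.143950
Of this, 0.049270 comes from 0.036520 + 0.012750 (the attitude-control fault=true cases).
So P(attitude-control fault | telemetry dropout) = 0.049270/0.143950 ≈ 0.342.

Now also conditioning on ground-station outage=true:
P(telemetry dropout | ground-station outage) = 0.57*0.9 + 0.75*0.1 = 0.513000 + 0.075000 = 0.588000
Restricting to configurations with attitude-control fault present: 0.75*0.1 = 0.075000.
Hence the posterior is 0.075000/0.588000 ≈ 0.128.
— ground-station outage explains away the evidence for attitude-control fault.

P(attitude-control fault | telemetry dropout) ≈ 0.342; P(attitude-control fault | telemetry dropout, ground-station outage) ≈ 0.128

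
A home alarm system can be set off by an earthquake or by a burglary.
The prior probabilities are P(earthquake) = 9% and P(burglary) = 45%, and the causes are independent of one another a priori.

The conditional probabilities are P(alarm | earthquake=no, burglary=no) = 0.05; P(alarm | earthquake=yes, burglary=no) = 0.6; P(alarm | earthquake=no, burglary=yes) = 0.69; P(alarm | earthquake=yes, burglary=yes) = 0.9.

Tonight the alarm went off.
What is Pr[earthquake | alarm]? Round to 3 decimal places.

P(alarm) = 0.05×0.91×0.55 + 0.69×0.91×0.45 + 0.6×0.09×0.55 + 0.9×0.09×0.45 = 0.025025 + 0.282555 + 0.029700 + 0.036450 = 0.373730
Of this, 0.066150 comes from 0.029700 + 0.036450 (the earthquake=true cases).
So P(earthquake | alarm) = 0.066150/0.373730 ≈ 0.177.

Pr[earthquake | alarm] ≈ 0.177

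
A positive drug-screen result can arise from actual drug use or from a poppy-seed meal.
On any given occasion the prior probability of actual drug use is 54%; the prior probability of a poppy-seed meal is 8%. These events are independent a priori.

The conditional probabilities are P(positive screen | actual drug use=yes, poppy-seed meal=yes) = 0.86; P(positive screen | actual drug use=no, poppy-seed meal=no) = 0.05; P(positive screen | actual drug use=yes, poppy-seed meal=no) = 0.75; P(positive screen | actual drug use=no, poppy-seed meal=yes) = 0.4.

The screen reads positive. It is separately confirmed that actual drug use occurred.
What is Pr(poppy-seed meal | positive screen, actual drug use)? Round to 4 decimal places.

Pr(poppy-seed meal | positive screen, actual drug use) ≈ 0.0907

Sum P(positive screen|·) weighted by the priors over both values of poppy-seed meal:
  P(positive screen | actual drug use) = 0.75*0.92 + 0.86*0.08
        = 0.690000 + 0.068800 = 0.758800
Configurations with poppy-seed meal contribute 0.068800, so
  P(poppy-seed meal | positive screen, actual drug use) = 0.068800 / 0.758800 ≈ 0.0907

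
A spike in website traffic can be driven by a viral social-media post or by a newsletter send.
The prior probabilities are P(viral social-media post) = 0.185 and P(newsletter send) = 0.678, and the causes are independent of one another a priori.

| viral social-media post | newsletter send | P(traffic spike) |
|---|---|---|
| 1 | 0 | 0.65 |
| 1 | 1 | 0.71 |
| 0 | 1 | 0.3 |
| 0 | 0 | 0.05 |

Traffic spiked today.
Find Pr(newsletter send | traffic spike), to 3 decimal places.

Pr(newsletter send | traffic spike) ≈ 0.831

Numerator (weight on configurations with newsletter send): 0.165771 + 0.089055 = 0.254826
The normalizing constant is 0.05·0.815·0.322 + 0.3·0.815·0.678 + 0.65·0.185·0.322 + 0.71·0.185·0.678 = 0.306668
P(newsletter send | traffic spike) = 0.254826/0.306668 ≈ 0.831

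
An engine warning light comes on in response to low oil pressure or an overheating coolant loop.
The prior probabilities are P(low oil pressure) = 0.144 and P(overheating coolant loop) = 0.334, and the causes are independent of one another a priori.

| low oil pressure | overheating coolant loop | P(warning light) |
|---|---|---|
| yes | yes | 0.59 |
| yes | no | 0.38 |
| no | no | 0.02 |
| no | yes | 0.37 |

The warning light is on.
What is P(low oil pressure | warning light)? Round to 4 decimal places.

P(low oil pressure | warning light) ≈ 0.3561

By total probability over the 4 (low oil pressure, overheating coolant loop) configurations:
  P(warning light) = 0.02·0.856·0.666 + 0.37·0.856·0.334 + 0.38·0.144·0.666 + 0.59·0.144·0.334
        = 0.011402 + 0.105784 + 0.036444 + 0.028377 = 0.182007
Configurations with low oil pressure contribute 0.064821, so
  P(low oil pressure | warning light) = 0.064821 / 0.182007 ≈ 0.3561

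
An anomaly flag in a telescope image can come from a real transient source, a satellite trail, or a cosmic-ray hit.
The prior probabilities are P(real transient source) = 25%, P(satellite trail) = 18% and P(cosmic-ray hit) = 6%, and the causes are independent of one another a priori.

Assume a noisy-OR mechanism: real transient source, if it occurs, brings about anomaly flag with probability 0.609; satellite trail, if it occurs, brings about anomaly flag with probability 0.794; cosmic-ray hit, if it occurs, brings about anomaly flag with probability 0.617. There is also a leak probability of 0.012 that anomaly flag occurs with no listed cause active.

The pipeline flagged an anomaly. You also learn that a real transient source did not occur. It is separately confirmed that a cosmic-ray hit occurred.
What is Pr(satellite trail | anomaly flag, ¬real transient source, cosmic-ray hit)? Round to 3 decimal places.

Pr(satellite trail | anomaly flag, ¬real transient source, cosmic-ray hit) ≈ 0.246

Under noisy-OR, P(anomaly flag | causes) = 1 − (1−0.012)·∏(1−qᵢ) over the active causes.
Numerator (weight on configurations with satellite trail): 0.922049·0.18 = 0.165969
Denominator P(anomaly flag | ¬real transient source, cosmic-ray hit): 0.621596·0.82 + 0.922049·0.18 = 0.675678
Posterior = 0.165969 / 0.675678 ≈ 0.246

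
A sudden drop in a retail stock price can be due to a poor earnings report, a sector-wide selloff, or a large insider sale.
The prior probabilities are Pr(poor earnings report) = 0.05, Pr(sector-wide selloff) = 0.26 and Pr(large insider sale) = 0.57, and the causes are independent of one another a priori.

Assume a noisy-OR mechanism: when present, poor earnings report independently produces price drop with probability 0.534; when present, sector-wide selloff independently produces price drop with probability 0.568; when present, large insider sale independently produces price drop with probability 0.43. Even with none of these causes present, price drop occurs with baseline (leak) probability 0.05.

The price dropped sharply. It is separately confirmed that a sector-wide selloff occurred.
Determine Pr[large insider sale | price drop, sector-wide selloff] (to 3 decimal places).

Pr[large insider sale | price drop, sector-wide selloff] ≈ 0.630

Under noisy-OR, P(price drop | causes) = 1 − (1−0.05)·∏(1−qᵢ) over the active causes.
Enumerate the 4 (poor earnings report, large insider sale) configurations and weight by the priors:
  P(price drop | sector-wide selloff) = 0.5896*0.95*0.43 + 0.766072*0.95*0.57 + 0.808754*0.05*0.43 + 0.89099*0.05*0.57
        = 0.240852 + 0.414828 + 0.017388 + 0.025393 = 0.698461
Configurations with large insider sale contribute 0.440221, so
  P(large insider sale | price drop, sector-wide selloff) = 0.440221 / 0.698461 ≈ 0.630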